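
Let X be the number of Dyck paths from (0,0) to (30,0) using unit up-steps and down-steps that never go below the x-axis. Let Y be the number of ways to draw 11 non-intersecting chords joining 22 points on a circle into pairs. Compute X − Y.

Paths of 15 up- and 15 down-steps that never dip below the axis are Dyck paths; their count is C_15. So X = C_15 = 9694845.
Non-crossing perfect matchings of 2n points on a circle are counted by C_n; with 22 points, n = 11. So Y = C_11 = 58786.
X − Y = 9694845 − 58786 = 9636059.

9636059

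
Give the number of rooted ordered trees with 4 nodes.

Rooted ordered (plane) trees on m nodes have m−1 edges and are counted by C_{m−1}; m = 4 gives C_3.
C_3 = 5.

5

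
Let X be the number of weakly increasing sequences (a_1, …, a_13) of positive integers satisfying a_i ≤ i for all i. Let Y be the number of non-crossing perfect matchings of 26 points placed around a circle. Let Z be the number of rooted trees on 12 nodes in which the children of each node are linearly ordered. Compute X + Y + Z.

1544586

Weakly increasing sequences with a_i ≤ i biject with Dyck paths of semilength 13, so there are C_13. So X = C_13 = 742900.
Non-crossing perfect matchings of 2n points on a circle are counted by C_n; with 26 points, n = 13. So Y = C_13 = 742900.
A rooted plane tree on 12 nodes has 11 edges, and such trees are counted by C_11. So Z = C_11 = 58786.
X + Y + Z = 742900 + 742900 + 58786 = 1544586.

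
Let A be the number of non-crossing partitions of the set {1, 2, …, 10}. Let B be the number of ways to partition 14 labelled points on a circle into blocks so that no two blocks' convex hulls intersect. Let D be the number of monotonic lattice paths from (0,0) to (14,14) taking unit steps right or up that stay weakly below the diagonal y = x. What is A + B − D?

Non-crossing partitions of an n-element set are counted by C_n; here n = 10. So A = C_10 = 16796.
Non-crossing partitions of an n-element set are counted by C_n; here n = 14. So B = C_14 = 2674440.
Monotone paths in an n×n grid that stay weakly below the diagonal are counted by C_n; here n = 14. So D = C_14 = 2674440.
A + B − D = 16796 + 2674440 − 2674440 = 16796.

16796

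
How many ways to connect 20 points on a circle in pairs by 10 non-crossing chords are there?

16796

Non-crossing perfect matchings of 2n points on a circle are counted by C_n; with 20 points, n = 10.
C_10 = C(20,10)/11 = 184756/11 = 16796.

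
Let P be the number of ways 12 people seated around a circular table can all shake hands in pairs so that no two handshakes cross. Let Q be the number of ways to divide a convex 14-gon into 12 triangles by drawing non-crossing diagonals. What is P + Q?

With 12 = 2·6 people, non-crossing handshake pairings are non-crossing perfect matchings on a circle, counted by C_6. So P = C_6 = 132.
The number of triangulations of a 14-gon is the Catalan number C_12 (index = sides − 2). So Q = C_12 = 208012.
P + Q = 132 + 208012 = 208144.

208144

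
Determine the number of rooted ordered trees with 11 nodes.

A rooted plane tree on 11 nodes has 10 edges, and such trees are counted by C_10.
C_10 = C(20,10)/11 = 184756/11 = 16796.

16796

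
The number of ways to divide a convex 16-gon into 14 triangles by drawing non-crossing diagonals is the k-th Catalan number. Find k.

14

Triangulations of a convex m-gon are counted by C_{m−2}; with m = 16 this is C_14.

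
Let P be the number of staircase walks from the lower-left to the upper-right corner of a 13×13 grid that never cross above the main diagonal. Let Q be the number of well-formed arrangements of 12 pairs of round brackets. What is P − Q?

534888

Monotone paths in an n×n grid that stay weakly below the diagonal are counted by C_n; here n = 13. So P = C_13 = 742900.
With 12 pairs the number of balanced bracket strings is the Catalan number C_12. So Q = C_12 = 208012.
P − Q = 742900 − 208012 = 534888.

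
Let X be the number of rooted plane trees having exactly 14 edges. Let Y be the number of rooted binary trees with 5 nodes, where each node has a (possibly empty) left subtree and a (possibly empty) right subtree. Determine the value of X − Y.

2674398

A rooted plane tree with 14 edges has 15 nodes, and the count is C_14. So X = C_14 = 2674440.
Binary trees (left/right distinguished) on n nodes are counted by C_n; here n = 5. So Y = C_5 = 42.
X − Y = 2674440 − 42 = 2674398.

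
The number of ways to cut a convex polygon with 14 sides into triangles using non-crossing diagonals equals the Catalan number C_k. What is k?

12

The number of triangulations of a 14-gon is the Catalan number C_12 (index = sides − 2).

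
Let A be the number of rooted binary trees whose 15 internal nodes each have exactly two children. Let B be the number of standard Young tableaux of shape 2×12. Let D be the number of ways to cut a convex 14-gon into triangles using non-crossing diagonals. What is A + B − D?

Full binary trees with n internal nodes are counted by C_n; here n = 15. So A = C_15 = 9694845.
Standard Young tableaux of shape 2×n are counted by C_n; here n = 12. So B = C_12 = 208012.
A convex 14-gon is triangulated into 12 triangles, and the number of such triangulations is the Catalan number C_{14−2} = C_12. So D = C_12 = 208012.
A + B − D = 9694845 + 208012 − 208012 = 9694845.

9694845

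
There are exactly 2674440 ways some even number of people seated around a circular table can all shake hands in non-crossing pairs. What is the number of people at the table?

28

Non-crossing handshake pairings of 2n people are counted by C_n, and C_14 = 2674440.
So n = 14, and there are 2n = 28 people.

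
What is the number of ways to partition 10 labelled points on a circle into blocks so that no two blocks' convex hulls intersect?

16796

The non-crossing partitions of [10] form a lattice of size C_10.
C_10 = C(20,10)/11 = 184756/11 = 16796.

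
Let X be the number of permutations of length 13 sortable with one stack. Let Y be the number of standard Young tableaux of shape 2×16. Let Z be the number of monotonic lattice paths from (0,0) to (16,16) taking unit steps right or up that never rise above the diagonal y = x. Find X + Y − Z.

742900

Stack-sortable permutations are exactly the 231-avoiding ones, counted by C_n; here n = 13. So X = C_13 = 742900.
Standard Young tableaux of shape 2×n are counted by C_n; here n = 16. So Y = C_16 = 35357670.
Sub-diagonal monotone paths from (0,0) to (16,16) biject with Dyck paths of semilength 16, giving C_16. So Z = C_16 = 35357670.
X + Y − Z = 742900 + 35357670 − 35357670 = 742900.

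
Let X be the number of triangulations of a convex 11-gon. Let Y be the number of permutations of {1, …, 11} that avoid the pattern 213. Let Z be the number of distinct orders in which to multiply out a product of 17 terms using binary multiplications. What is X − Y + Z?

The number of triangulations of an 11-gon is the Catalan number C_9 (index = sides − 2). So X = C_9 = 4862.
For any fixed pattern of length 3, the pattern-avoiding permutations of [11] number C_11. So Y = C_11 = 58786.
Parenthesizations of m factors correspond to full binary trees with m leaves, counted by C_{m−1}; m = 17 gives C_16. So Z = C_16 = 35357670.
X − Y + Z = 4862 − 58786 + 35357670 = 35303746.

35303746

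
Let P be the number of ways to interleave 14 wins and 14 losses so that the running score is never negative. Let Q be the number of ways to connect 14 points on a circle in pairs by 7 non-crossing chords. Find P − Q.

2674011

Reading a vote for the leader as '(' and for the other as ')' turns such a sequence into a balanced string of 14 pairs, so the count is C_14. So P = C_14 = 2674440.
Pairing 14 circle points by 7 non-crossing chords gives C_7 matchings. So Q = C_7 = 429.
P − Q = 2674440 − 429 = 2674011.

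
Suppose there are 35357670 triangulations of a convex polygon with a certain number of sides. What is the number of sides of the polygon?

18

Triangulations of a convex m-gon are counted by C_{m−2}. Since C_16 = 35357670, the index is 16.
So m − 2 = 16, giving m = 18 sides.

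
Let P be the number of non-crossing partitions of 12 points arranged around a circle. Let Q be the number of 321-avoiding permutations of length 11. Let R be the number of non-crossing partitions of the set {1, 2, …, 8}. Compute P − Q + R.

The non-crossing partitions of [12] form a lattice of size C_12. So P = C_12 = 208012.
For any fixed pattern of length 3, the pattern-avoiding permutations of [11] number C_11. So Q = C_11 = 58786.
The non-crossing partitions of [8] form a lattice of size C_8. So R = C_8 = 1430.
P − Q + R = 208012 − 58786 + 1430 = 150656.

150656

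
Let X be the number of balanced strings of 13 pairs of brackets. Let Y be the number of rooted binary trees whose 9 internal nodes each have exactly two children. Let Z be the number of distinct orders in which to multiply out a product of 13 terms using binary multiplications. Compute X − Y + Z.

946050

A balanced arrangement of 13 bracket pairs is a Dyck word of semilength 13, so the count is C_13. So X = C_13 = 742900.
The number of full binary trees on 9 internal nodes is the Catalan number C_9. So Y = C_9 = 4862.
Parenthesizations of m factors correspond to full binary trees with m leaves, counted by C_{m−1}; m = 13 gives C_12. So Z = C_12 = 208012.
X − Y + Z = 742900 − 4862 + 208012 = 946050.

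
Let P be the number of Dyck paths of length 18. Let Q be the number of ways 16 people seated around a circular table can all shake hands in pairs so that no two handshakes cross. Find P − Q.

Paths of 9 up- and 9 down-steps that never dip below the axis are Dyck paths; their count is C_9. So P = C_9 = 4862.
With 16 = 2·8 people, non-crossing handshake pairings are non-crossing perfect matchings on a circle, counted by C_8. So Q = C_8 = 1430.
P − Q = 4862 − 1430 = 3432.

3432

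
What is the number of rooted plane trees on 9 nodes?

A rooted plane tree on 9 nodes has 8 edges, and such trees are counted by C_8.
C_8 = C(16,8)/9 = 12870/9 = 1430.

1430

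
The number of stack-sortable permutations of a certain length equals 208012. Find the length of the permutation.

Stack-sortable permutations of [n] are counted by C_n. Since C_12 = 208012, the index is 12.

12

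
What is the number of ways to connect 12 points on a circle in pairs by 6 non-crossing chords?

Pairing 12 circle points by 6 non-crossing chords gives C_6 matchings.
C_6 = C(12,6)/7 = 924/7 = 132.

132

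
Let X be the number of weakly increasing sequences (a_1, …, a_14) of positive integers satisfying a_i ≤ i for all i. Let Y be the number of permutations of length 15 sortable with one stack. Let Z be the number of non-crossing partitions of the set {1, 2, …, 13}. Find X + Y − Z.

Such sub-staircase sequences of length n are counted by C_n; here n = 14. So X = C_14 = 2674440.
Stack-sortable permutations are exactly the 231-avoiding ones, counted by C_n; here n = 15. So Y = C_15 = 9694845.
Non-crossing partitions of an n-element set are counted by C_n; here n = 13. So Z = C_13 = 742900.
X + Y − Z = 2674440 + 9694845 − 742900 = 11626385.

11626385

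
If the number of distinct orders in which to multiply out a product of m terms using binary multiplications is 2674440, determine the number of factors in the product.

Parenthesizations of m factors are counted by C_{m−1}, and C_14 = 2674440.
So the index is 14, and the number of factors is 14 + 1 = 15.

15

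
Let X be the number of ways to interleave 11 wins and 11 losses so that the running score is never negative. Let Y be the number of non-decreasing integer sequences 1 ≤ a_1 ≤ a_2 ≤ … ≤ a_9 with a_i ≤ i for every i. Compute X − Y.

Ballot sequences with n votes each where one side never trails are Dyck words, counted by C_n; here n = 11. So X = C_11 = 58786.
Such sub-staircase sequences of length n are counted by C_n; here n = 9. So Y = C_9 = 4862.
X − Y = 58786 − 4862 = 53924.

53924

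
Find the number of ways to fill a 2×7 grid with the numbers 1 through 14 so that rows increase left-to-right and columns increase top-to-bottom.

By the hook-length formula (or a Dyck-path bijection), SYT of shape 2×7 number C_7.
C_7 = C(14,7)/8 = 3432/8 = 429.

429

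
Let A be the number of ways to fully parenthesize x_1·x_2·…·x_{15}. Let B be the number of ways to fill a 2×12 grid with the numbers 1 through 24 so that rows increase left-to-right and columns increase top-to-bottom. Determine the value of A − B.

2466428

Ways to associate a product of 15 factors correspond to binary trees on 15 leaves, so the count is C_14. So A = C_14 = 2674440.
Standard Young tableaux of shape 2×n are counted by C_n; here n = 12. So B = C_12 = 208012.
A − B = 2674440 − 208012 = 2466428.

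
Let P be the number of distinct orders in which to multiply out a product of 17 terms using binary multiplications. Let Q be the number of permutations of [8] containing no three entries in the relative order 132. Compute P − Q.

35356240

Bracketing 17 factors into binary products is counted by C_{17−1} = C_16. So P = C_16 = 35357670.
For any fixed pattern of length 3, the pattern-avoiding permutations of [8] number C_8. So Q = C_8 = 1430.
P − Q = 35357670 − 1430 = 35356240.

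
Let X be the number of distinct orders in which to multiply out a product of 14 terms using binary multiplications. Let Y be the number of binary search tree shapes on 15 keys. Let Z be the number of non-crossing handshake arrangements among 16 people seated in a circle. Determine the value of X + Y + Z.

10439175

Parenthesizations of m factors correspond to full binary trees with m leaves, counted by C_{m−1}; m = 14 gives C_13. So X = C_13 = 742900.
Rooted binary trees with 15 nodes (each child slot possibly empty) number C_15. So Y = C_15 = 9694845.
Non-crossing handshake pairings of 2n people are counted by C_n; 16 people gives n = 8. So Z = C_8 = 1430.
X + Y + Z = 742900 + 9694845 + 1430 = 10439175.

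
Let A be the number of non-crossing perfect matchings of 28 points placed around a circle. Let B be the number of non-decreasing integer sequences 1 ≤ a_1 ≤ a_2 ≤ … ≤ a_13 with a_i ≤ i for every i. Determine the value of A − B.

Pairing 28 circle points by 14 non-crossing chords gives C_14 matchings. So A = C_14 = 2674440.
Such sub-staircase sequences of length n are counted by C_n; here n = 13. So B = C_13 = 742900.
A − B = 2674440 − 742900 = 1931540.

1931540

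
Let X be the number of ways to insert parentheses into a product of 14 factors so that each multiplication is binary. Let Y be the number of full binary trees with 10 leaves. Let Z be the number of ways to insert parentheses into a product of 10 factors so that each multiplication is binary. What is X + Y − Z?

Ways to associate a product of 14 factors correspond to binary trees on 14 leaves, so the count is C_13. So X = C_13 = 742900.
Full binary trees with 10 leaves have 10−1 = 9 internal nodes, so there are C_9 of them. So Y = C_9 = 4862.
Parenthesizations of m factors correspond to full binary trees with m leaves, counted by C_{m−1}; m = 10 gives C_9. So Z = C_9 = 4862.
X + Y − Z = 742900 + 4862 − 4862 = 742900.

742900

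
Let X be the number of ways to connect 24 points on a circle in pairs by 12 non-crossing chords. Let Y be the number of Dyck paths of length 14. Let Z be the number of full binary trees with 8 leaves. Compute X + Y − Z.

208012

Non-crossing perfect matchings of 2n points on a circle are counted by C_n; with 24 points, n = 12. So X = C_12 = 208012.
Paths of 7 up- and 7 down-steps that never dip below the axis are Dyck paths; their count is C_7. So Y = C_7 = 429.
A full binary tree with L leaves has L−1 internal nodes and is counted by C_{L−1}; L = 8 gives C_7. So Z = C_7 = 429.
X + Y − Z = 208012 + 429 − 429 = 208012.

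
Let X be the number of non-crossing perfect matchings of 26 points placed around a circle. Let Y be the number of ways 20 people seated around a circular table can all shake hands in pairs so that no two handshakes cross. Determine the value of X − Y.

726104

Non-crossing perfect matchings of 2n points on a circle are counted by C_n; with 26 points, n = 13. So X = C_13 = 742900.
With 20 = 2·10 people, non-crossing handshake pairings are non-crossing perfect matchings on a circle, counted by C_10. So Y = C_10 = 16796.
X − Y = 742900 − 16796 = 726104.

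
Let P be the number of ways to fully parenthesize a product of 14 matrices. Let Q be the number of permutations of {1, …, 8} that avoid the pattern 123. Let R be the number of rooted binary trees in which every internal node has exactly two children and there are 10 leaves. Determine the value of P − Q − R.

736608

Ways to associate a product of 14 factors correspond to binary trees on 14 leaves, so the count is C_13. So P = C_13 = 742900.
For any fixed pattern of length 3, the pattern-avoiding permutations of [8] number C_8. So Q = C_8 = 1430.
Full binary trees with 10 leaves have 10−1 = 9 internal nodes, so there are C_9 of them. So R = C_9 = 4862.
P − Q − R = 742900 − 1430 − 4862 = 736608.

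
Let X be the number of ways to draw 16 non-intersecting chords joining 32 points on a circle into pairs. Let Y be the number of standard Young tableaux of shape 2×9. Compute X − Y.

Non-crossing perfect matchings of 2n points on a circle are counted by C_n; with 32 points, n = 16. So X = C_16 = 35357670.
By the hook-length formula (or a Dyck-path bijection), SYT of shape 2×9 number C_9. So Y = C_9 = 4862.
X − Y = 35357670 − 4862 = 35352808.

35352808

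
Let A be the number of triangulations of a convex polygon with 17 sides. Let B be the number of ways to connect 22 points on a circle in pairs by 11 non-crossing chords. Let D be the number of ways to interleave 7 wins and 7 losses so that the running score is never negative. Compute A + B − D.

9753202

Triangulations of a convex m-gon are counted by C_{m−2}; with m = 17 this is C_15. So A = C_15 = 9694845.
Non-crossing perfect matchings of 2n points on a circle are counted by C_n; with 22 points, n = 11. So B = C_11 = 58786.
Reading a vote for the leader as '(' and for the other as ')' turns such a sequence into a balanced string of 7 pairs, so the count is C_7. So D = C_7 = 429.
A + B − D = 9694845 + 58786 − 429 = 9753202.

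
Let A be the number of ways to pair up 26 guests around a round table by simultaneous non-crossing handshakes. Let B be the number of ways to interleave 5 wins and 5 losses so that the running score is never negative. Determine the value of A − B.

742858

With 26 = 2·13 people, non-crossing handshake pairings are non-crossing perfect matchings on a circle, counted by C_13. So A = C_13 = 742900.
Ballot sequences with n votes each where one side never trails are Dyck words, counted by C_n; here n = 5. So B = C_5 = 42.
A − B = 742900 − 42 = 742858.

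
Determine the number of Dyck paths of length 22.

58786

Paths of 11 up- and 11 down-steps that never dip below the axis are Dyck paths; their count is C_11.
C_11 = C(22,11)/12 = 705432/12 = 58786.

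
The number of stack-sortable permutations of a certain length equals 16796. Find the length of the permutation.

Stack-sortable permutations of [n] are counted by C_n. The Catalan number equal to 16796 is C_10.

10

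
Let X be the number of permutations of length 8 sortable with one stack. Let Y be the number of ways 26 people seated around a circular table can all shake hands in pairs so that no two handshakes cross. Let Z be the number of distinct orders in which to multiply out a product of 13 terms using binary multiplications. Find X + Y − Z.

Stack-sortable permutations are exactly the 231-avoiding ones, counted by C_n; here n = 8. So X = C_8 = 1430.
With 26 = 2·13 people, non-crossing handshake pairings are non-crossing perfect matchings on a circle, counted by C_13. So Y = C_13 = 742900.
Bracketing 13 factors into binary products is counted by C_{13−1} = C_12. So Z = C_12 = 208012.
X + Y − Z = 1430 + 742900 − 208012 = 536318.

536318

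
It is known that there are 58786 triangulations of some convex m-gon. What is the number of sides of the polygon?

13

Triangulations of a convex m-gon are counted by C_{m−2}. Since C_11 = 58786, the index is 11.
So m − 2 = 11, giving m = 13 sides.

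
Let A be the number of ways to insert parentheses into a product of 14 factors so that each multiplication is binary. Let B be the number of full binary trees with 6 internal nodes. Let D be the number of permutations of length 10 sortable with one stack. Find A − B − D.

725972

Parenthesizations of m factors correspond to full binary trees with m leaves, counted by C_{m−1}; m = 14 gives C_13. So A = C_13 = 742900.
The number of full binary trees on 6 internal nodes is the Catalan number C_6. So B = C_6 = 132.
Stack-sortable permutations are exactly the 231-avoiding ones, counted by C_n; here n = 10. So D = C_10 = 16796.
A − B − D = 742900 − 132 − 16796 = 725972.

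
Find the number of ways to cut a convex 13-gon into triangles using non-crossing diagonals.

58786

A convex 13-gon is triangulated into 11 triangles, and the number of such triangulations is the Catalan number C_{13−2} = C_11.
C_11 = C(22,11)/12 = 705432/12 = 58786.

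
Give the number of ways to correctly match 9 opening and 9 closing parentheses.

4862

A balanced arrangement of 9 bracket pairs is a Dyck word of semilength 9, so the count is C_9.
C_9 = C(18,9)/10 = 48620/10 = 4862.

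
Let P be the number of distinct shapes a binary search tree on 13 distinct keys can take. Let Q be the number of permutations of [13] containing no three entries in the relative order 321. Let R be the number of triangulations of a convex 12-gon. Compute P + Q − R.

1469004

Binary trees (left/right distinguished) on n nodes are counted by C_n; here n = 13. So P = C_13 = 742900.
Permutations of [n] avoiding any single length-3 pattern are counted by C_n; here n = 13. So Q = C_13 = 742900.
The number of triangulations of a 12-gon is the Catalan number C_10 (index = sides − 2). So R = C_10 = 16796.
P + Q − R = 742900 + 742900 − 16796 = 1469004.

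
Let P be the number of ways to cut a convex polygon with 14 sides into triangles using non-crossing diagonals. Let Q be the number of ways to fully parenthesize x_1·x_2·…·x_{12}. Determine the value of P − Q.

149226

The number of triangulations of a 14-gon is the Catalan number C_12 (index = sides − 2). So P = C_12 = 208012.
Parenthesizations of m factors correspond to full binary trees with m leaves, counted by C_{m−1}; m = 12 gives C_11. So Q = C_11 = 58786.
P − Q = 208012 − 58786 = 149226.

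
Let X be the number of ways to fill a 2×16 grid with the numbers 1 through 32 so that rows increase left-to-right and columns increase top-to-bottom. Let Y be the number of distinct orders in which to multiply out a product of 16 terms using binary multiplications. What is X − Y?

25662825

Standard Young tableaux of shape 2×n are counted by C_n; here n = 16. So X = C_16 = 35357670.
Parenthesizations of m factors correspond to full binary trees with m leaves, counted by C_{m−1}; m = 16 gives C_15. So Y = C_15 = 9694845.
X − Y = 35357670 − 9694845 = 25662825.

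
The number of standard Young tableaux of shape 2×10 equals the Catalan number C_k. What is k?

10

Standard Young tableaux of shape 2×n are counted by C_n; here n = 10.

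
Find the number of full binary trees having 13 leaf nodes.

A full binary tree with L leaves has L−1 internal nodes and is counted by C_{L−1}; L = 13 gives C_12.
C_12 = C(24,12)/13 = 2704156/13 = 208012.

208012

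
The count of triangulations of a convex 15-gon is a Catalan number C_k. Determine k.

A convex 15-gon is triangulated into 13 triangles, and the number of such triangulations is the Catalan number C_{15−2} = C_13.

13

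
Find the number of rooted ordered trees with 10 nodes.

A rooted plane tree on 10 nodes has 9 edges, and such trees are counted by C_9.
C_9 = 4862.

4862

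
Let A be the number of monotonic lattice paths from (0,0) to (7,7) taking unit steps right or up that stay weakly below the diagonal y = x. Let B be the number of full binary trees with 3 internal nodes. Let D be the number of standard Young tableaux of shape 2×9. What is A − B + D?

5286

Sub-diagonal monotone paths from (0,0) to (7,7) biject with Dyck paths of semilength 7, giving C_7. So A = C_7 = 429.
Full binary trees with n internal nodes are counted by C_n; here n = 3. So B = C_3 = 5.
By the hook-length formula (or a Dyck-path bijection), SYT of shape 2×9 number C_9. So D = C_9 = 4862.
A − B + D = 429 − 5 + 4862 = 5286.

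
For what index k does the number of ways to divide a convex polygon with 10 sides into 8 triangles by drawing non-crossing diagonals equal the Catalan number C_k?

A convex 10-gon is triangulated into 8 triangles, and the number of such triangulations is the Catalan number C_{10−2} = C_8.

8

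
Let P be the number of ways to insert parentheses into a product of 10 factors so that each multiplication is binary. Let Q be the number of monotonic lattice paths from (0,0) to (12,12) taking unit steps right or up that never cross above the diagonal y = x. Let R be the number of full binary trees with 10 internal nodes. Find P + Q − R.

196078

Bracketing 10 factors into binary products is counted by C_{10−1} = C_9. So P = C_9 = 4862.
Sub-diagonal monotone paths from (0,0) to (12,12) biject with Dyck paths of semilength 12, giving C_12. So Q = C_12 = 208012.
Full binary trees with n internal nodes are counted by C_n; here n = 10. So R = C_10 = 16796.
P + Q − R = 4862 + 208012 − 16796 = 196078.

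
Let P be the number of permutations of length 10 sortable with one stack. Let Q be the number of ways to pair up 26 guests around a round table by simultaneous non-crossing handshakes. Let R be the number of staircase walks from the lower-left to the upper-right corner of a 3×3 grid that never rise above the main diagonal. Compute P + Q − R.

759691

Stack-sortable permutations are exactly the 231-avoiding ones, counted by C_n; here n = 10. So P = C_10 = 16796.
With 26 = 2·13 people, non-crossing handshake pairings are non-crossing perfect matchings on a circle, counted by C_13. So Q = C_13 = 742900.
Sub-diagonal monotone paths from (0,0) to (3,3) biject with Dyck paths of semilength 3, giving C_3. So R = C_3 = 5.
P + Q − R = 16796 + 742900 − 5 = 759691.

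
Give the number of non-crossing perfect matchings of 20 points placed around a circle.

16796

Non-crossing perfect matchings of 2n points on a circle are counted by C_n; with 20 points, n = 10.
C_10 = C_9 · 2(2·9+1)/(9+2) = 4862 · 38/11 = 16796.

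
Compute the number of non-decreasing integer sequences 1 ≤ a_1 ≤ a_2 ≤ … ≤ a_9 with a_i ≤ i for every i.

4862

Such sub-staircase sequences of length n are counted by C_n; here n = 9.
C_9 = 4862.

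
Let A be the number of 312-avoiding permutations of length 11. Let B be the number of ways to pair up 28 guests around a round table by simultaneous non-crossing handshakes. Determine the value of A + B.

2733226

For any fixed pattern of length 3, the pattern-avoiding permutations of [11] number C_11. So A = C_11 = 58786.
Non-crossing handshake pairings of 2n people are counted by C_n; 28 people gives n = 14. So B = C_14 = 2674440.
A + B = 58786 + 2674440 = 2733226.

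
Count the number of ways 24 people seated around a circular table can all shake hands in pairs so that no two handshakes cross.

208012

Non-crossing handshake pairings of 2n people are counted by C_n; 24 people gives n = 12.
C_12 = 208012.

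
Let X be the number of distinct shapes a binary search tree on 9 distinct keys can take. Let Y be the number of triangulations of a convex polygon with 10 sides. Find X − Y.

3432

Binary trees (left/right distinguished) on n nodes are counted by C_n; here n = 9. So X = C_9 = 4862.
The number of triangulations of a 10-gon is the Catalan number C_8 (index = sides − 2). So Y = C_8 = 1430.
X − Y = 4862 − 1430 = 3432.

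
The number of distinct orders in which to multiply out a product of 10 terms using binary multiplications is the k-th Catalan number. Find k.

Bracketing 10 factors into binary products is counted by C_{10−1} = C_9.

9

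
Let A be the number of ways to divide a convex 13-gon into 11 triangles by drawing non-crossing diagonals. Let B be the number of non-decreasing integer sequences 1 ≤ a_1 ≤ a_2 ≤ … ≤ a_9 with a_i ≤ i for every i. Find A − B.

A convex 13-gon is triangulated into 11 triangles, and the number of such triangulations is the Catalan number C_{13−2} = C_11. So A = C_11 = 58786.
Weakly increasing sequences with a_i ≤ i biject with Dyck paths of semilength 9, so there are C_9. So B = C_9 = 4862.
A − B = 58786 − 4862 = 53924.

53924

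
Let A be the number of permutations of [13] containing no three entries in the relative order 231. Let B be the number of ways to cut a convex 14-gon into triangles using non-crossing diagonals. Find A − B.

534888

For any fixed pattern of length 3, the pattern-avoiding permutations of [13] number C_13. So A = C_13 = 742900.
The number of triangulations of a 14-gon is the Catalan number C_12 (index = sides − 2). So B = C_12 = 208012.
A − B = 742900 − 208012 = 534888.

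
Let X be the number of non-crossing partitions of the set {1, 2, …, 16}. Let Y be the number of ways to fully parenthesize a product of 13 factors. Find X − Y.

Non-crossing partitions of an n-element set are counted by C_n; here n = 16. So X = C_16 = 35357670.
Bracketing 13 factors into binary products is counted by C_{13−1} = C_12. So Y = C_12 = 208012.
X − Y = 35357670 − 208012 = 35149658.

35149658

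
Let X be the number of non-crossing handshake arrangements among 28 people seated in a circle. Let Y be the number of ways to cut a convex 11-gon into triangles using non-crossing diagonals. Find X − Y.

With 28 = 2·14 people, non-crossing handshake pairings are non-crossing perfect matchings on a circle, counted by C_14. So X = C_14 = 2674440.
A convex 11-gon is triangulated into 9 triangles, and the number of such triangulations is the Catalan number C_{11−2} = C_9. So Y = C_9 = 4862.
X − Y = 2674440 − 4862 = 2669578.

2669578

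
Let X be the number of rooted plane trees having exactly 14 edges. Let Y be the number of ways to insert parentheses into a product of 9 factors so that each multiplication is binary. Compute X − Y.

Rooted ordered trees with n edges are counted by C_n; here n = 14. So X = C_14 = 2674440.
Bracketing 9 factors into binary products is counted by C_{9−1} = C_8. So Y = C_8 = 1430.
X − Y = 2674440 − 1430 = 2673010.

2673010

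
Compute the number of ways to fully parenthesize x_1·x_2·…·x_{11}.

Parenthesizations of m factors correspond to full binary trees with m leaves, counted by C_{m−1}; m = 11 gives C_10.
C_10 = C_9 · 2(2·9+1)/(9+2) = 4862 · 38/11 = 16796.

16796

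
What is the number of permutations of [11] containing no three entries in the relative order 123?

Permutations of [n] avoiding any single length-3 pattern are counted by C_n; here n = 11.
C_11 = 58786.

58786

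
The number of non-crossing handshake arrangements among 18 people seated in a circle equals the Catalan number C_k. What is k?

Non-crossing handshake pairings of 2n people are counted by C_n; 18 people gives n = 9.

9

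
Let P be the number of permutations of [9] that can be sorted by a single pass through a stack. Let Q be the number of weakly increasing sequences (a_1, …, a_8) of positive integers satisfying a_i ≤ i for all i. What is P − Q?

3432

Stack-sortable permutations are exactly the 231-avoiding ones, counted by C_n; here n = 9. So P = C_9 = 4862.
Such sub-staircase sequences of length n are counted by C_n; here n = 8. So Q = C_8 = 1430.
P − Q = 4862 − 1430 = 3432.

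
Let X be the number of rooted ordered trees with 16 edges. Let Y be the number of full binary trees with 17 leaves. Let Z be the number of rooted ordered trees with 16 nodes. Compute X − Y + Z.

Rooted ordered trees with n edges are counted by C_n; here n = 16. So X = C_16 = 35357670.
A full binary tree with L leaves has L−1 internal nodes and is counted by C_{L−1}; L = 17 gives C_16. So Y = C_16 = 35357670.
A rooted plane tree on 16 nodes has 15 edges, and such trees are counted by C_15. So Z = C_15 = 9694845.
X − Y + Z = 35357670 − 35357670 + 9694845 = 9694845.

9694845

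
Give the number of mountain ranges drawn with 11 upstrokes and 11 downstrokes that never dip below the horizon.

58786

Dyck paths of semilength n (length 2n) are counted by C_n; here n = 11.
C_11 = 58786.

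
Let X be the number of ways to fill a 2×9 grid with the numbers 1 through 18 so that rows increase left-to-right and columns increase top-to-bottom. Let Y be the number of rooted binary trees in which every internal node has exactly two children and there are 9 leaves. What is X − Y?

Standard Young tableaux of shape 2×n are counted by C_n; here n = 9. So X = C_9 = 4862.
A full binary tree with L leaves has L−1 internal nodes and is counted by C_{L−1}; L = 9 gives C_8. So Y = C_8 = 1430.
X − Y = 4862 − 1430 = 3432.

3432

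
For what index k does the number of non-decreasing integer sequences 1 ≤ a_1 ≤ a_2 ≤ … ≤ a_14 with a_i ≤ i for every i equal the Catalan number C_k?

14

Such sub-staircase sequences of length n are counted by C_n; here n = 14.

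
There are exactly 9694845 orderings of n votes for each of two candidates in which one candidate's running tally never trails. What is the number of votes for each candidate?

15

Such ballot sequences with n votes each are counted by C_n. Since C_15 = 9694845, the index is 15.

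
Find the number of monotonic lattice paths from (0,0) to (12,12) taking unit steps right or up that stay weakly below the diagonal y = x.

Monotone paths in an n×n grid that stay weakly below the diagonal are counted by C_n; here n = 12.
C_12 = C_11 · 2(2·11+1)/(11+2) = 58786 · 46/13 = 208012.

208012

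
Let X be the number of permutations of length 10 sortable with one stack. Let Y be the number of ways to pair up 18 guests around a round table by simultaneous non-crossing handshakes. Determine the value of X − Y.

Stack-sortable permutations are exactly the 231-avoiding ones, counted by C_n; here n = 10. So X = C_10 = 16796.
Non-crossing handshake pairings of 2n people are counted by C_n; 18 people gives n = 9. So Y = C_9 = 4862.
X − Y = 16796 − 4862 = 11934.

11934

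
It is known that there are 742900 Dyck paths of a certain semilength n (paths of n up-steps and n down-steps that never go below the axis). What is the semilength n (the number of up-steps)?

Dyck paths of semilength n are counted by C_n, and C_13 = 742900.

13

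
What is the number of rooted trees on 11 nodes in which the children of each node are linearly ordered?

Rooted ordered (plane) trees on m nodes have m−1 edges and are counted by C_{m−1}; m = 11 gives C_10.
C_10 = C(20,10)/11 = 184756/11 = 16796.

16796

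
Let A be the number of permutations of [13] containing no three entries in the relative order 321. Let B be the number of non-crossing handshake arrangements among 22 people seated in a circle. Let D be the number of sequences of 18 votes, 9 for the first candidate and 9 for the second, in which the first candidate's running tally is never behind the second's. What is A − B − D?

Permutations of [n] avoiding any single length-3 pattern are counted by C_n; here n = 13. So A = C_13 = 742900.
Non-crossing handshake pairings of 2n people are counted by C_n; 22 people gives n = 11. So B = C_11 = 58786.
Reading a vote for the leader as '(' and for the other as ')' turns such a sequence into a balanced string of 9 pairs, so the count is C_9. So D = C_9 = 4862.
A − B − D = 742900 − 58786 − 4862 = 679252.

679252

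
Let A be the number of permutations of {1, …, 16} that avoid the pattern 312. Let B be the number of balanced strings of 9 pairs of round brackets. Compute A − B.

Permutations of [n] avoiding any single length-3 pattern are counted by C_n; here n = 16. So A = C_16 = 35357670.
With 9 pairs the number of balanced bracket strings is the Catalan number C_9. So B = C_9 = 4862.
A − B = 35357670 − 4862 = 35352808.

35352808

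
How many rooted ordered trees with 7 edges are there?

429

A rooted plane tree with 7 edges has 8 nodes, and the count is C_7.
C_7 = 429.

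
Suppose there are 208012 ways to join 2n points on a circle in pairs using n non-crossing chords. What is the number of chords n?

Non-crossing pairings of 2n points on a circle are counted by C_n. Since C_12 = 208012, the index is 12.

12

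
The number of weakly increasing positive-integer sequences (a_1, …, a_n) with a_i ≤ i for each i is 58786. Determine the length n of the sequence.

Such sub-staircase sequences of length n are counted by C_n. The Catalan number equal to 58786 is C_11.

11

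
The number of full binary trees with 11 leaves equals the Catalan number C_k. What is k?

Full binary trees with 11 leaves have 11−1 = 10 internal nodes, so there are C_10 of them.

10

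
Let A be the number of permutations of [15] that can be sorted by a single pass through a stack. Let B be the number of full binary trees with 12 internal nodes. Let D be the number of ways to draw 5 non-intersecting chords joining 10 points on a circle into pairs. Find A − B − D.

9486791

Stack-sortable permutations are exactly the 231-avoiding ones, counted by C_n; here n = 15. So A = C_15 = 9694845.
Full binary trees with n internal nodes are counted by C_n; here n = 12. So B = C_12 = 208012.
Pairing 10 circle points by 5 non-crossing chords gives C_5 matchings. So D = C_5 = 42.
A − B − D = 9694845 − 208012 − 42 = 9486791.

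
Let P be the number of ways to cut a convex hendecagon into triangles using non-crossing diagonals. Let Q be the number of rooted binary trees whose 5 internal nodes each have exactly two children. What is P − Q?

The number of triangulations of an 11-gon is the Catalan number C_9 (index = sides − 2). So P = C_9 = 4862.
The number of full binary trees on 5 internal nodes is the Catalan number C_5. So Q = C_5 = 42.
P − Q = 4862 − 42 = 4820.

4820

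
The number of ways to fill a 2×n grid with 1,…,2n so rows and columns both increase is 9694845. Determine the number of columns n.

Standard Young tableaux of shape 2×n are counted by C_n, and C_15 = 9694845.

15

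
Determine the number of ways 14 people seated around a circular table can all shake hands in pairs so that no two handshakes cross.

429

Non-crossing handshake pairings of 2n people are counted by C_n; 14 people gives n = 7.
C_7 = 429.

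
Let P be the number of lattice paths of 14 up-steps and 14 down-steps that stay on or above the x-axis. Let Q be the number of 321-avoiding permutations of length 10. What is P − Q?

2657644

Dyck paths of semilength n (length 2n) are counted by C_n; here n = 14. So P = C_14 = 2674440.
For any fixed pattern of length 3, the pattern-avoiding permutations of [10] number C_10. So Q = C_10 = 16796.
P − Q = 2674440 − 16796 = 2657644.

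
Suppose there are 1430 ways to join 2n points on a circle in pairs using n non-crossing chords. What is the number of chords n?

8

Non-crossing pairings of 2n points on a circle are counted by C_n; 1430 = C_8.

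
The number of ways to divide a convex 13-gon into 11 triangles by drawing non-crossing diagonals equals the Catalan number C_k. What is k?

11

A convex 13-gon is triangulated into 11 triangles, and the number of such triangulations is the Catalan number C_{13−2} = C_11.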